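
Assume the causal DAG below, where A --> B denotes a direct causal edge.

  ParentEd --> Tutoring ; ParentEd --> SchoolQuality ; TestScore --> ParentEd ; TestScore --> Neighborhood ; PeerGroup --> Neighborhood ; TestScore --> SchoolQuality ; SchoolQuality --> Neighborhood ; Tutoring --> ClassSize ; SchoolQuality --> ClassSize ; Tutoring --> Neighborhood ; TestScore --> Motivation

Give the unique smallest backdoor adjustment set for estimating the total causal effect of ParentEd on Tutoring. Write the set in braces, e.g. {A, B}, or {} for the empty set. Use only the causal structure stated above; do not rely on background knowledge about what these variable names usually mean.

{}

Variables eligible for adjustment (non-descendants of ParentEd, excluding ParentEd and Tutoring): {Motivation, PeerGroup, TestScore}.
Backdoor paths from ParentEd to Tutoring:
  P1: ParentEd <- TestScore -> SchoolQuality -> ClassSize <- Tutoring
  P2: ParentEd <- TestScore -> SchoolQuality -> Neighborhood <- Tutoring
  P3: ParentEd <- TestScore -> Neighborhood <- Tutoring
  P4: ParentEd <- TestScore -> Neighborhood <- SchoolQuality -> ClassSize <- Tutoring
Each backdoor path contains an unconditioned collider, so every path is already blocked with the empty conditioning set:
  P1: blocked at collider ClassSize (neither it nor any descendant is in the conditioning set).
  P2: blocked at collider Neighborhood (neither it nor any descendant is in the conditioning set).
  P3: blocked at collider Neighborhood (neither it nor any descendant is in the conditioning set).
  P4: blocked at collider Neighborhood (neither it nor any descendant is in the conditioning set).
The empty set is therefore the unique smallest valid set.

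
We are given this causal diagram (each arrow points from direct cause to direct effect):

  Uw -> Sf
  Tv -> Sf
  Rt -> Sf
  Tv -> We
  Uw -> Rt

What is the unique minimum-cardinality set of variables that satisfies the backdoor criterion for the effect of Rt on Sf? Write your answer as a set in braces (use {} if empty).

{Uw}

Variables eligible for adjustment (non-descendants of Rt, excluding Rt and Sf): {Tv, Uw, We}.
Backdoor paths from Rt to Sf:
  P1: Rt <- Uw -> Sf
The empty set is not sufficient: P1 (Rt <- Uw -> Sf) has no collider blocking it and no conditioned non-collider, so it is open.
Try {Uw}:
  P1: blocked at fork node Uw ∈ conditioning set.
{Uw} contains no descendant of Rt and blocks every backdoor path.
No other singleton works — e.g. {Tv} leaves P1 open — so {Uw} is the unique smallest valid adjustment set.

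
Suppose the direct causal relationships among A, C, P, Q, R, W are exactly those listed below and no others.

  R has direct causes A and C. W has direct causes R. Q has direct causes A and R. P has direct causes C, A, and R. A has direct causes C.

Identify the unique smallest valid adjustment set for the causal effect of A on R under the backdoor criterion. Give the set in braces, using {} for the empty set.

{C}

Variables eligible for adjustment (non-descendants of A, excluding A and R): {C}.
Backdoor paths from A to R:
  P1: A <- C -> R
  P2: A <- C -> P <- R
The empty set is not sufficient: P1 (A <- C -> R) has no collider blocking it and no conditioned non-collider, so it is open.
Try {C}:
  P1: blocked at fork node C ∈ conditioning set.
  P2: blocked at fork node C ∈ conditioning set.
{C} contains no descendant of A and blocks every backdoor path.
{C} is the unique smallest valid adjustment set.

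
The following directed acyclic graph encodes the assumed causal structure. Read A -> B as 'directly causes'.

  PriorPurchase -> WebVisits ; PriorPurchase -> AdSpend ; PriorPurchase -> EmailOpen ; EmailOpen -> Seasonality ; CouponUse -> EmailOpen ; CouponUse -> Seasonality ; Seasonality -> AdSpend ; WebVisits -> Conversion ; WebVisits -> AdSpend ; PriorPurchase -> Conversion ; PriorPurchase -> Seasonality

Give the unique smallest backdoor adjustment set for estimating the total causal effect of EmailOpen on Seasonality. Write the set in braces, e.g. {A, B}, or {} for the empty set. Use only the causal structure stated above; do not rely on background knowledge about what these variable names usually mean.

Variables eligible for adjustment (non-descendants of EmailOpen, excluding EmailOpen and Seasonality): {Conversion, CouponUse, PriorPurchase, WebVisits}.
Backdoor paths from EmailOpen to Seasonality:
  P1: EmailOpen <- PriorPurchase -> WebVisits -> AdSpend <- Seasonality
  P2: EmailOpen <- PriorPurchase -> Conversion <- WebVisits -> AdSpend <- Seasonality
  P3: EmailOpen <- PriorPurchase -> Seasonality
  P4: EmailOpen <- PriorPurchase -> AdSpend <- Seasonality
  P5: EmailOpen <- CouponUse -> Seasonality
The empty set is not sufficient: P3 (EmailOpen <- PriorPurchase -> Seasonality) has no collider blocking it and no conditioned non-collider, so it is open.
Try {CouponUse, PriorPurchase}:
  P1: blocked at fork node PriorPurchase ∈ conditioning set.
  P2: blocked at fork node PriorPurchase ∈ conditioning set.
  P3: blocked at fork node PriorPurchase ∈ conditioning set.
  P4: blocked at fork node PriorPurchase ∈ conditioning set.
  P5: blocked at fork node CouponUse ∈ conditioning set.
{CouponUse, PriorPurchase} contains no descendant of EmailOpen and blocks every backdoor path.
Every element of {CouponUse, PriorPurchase} is needed (dropping CouponUse leaves P5 open; dropping PriorPurchase leaves P3 open), so no proper subset is valid.
Among all size-2 subsets of the eligible variables, only {CouponUse, PriorPurchase} blocks every backdoor path, so it is the unique smallest valid adjustment set.

{CouponUse, PriorPurchase}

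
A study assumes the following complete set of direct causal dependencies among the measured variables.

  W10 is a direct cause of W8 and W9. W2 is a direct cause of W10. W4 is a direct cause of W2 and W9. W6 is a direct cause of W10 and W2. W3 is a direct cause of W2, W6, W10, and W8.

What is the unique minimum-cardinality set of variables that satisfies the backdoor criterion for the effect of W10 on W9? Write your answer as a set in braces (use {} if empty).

{W4}

Variables eligible for adjustment (non-descendants of W10, excluding W10 and W9): {W2, W3, W4, W6}.
Backdoor paths from W10 to W9:
  P1: W10 <- W3 -> W6 -> W2 <- W4 -> W9
  P2: W10 <- W3 -> W2 <- W4 -> W9
  P3: W10 <- W6 <- W3 -> W2 <- W4 -> W9
  P4: W10 <- W6 -> W2 <- W4 -> W9
  P5: W10 <- W2 <- W4 -> W9
The empty set is not sufficient: P5 (W10 <- W2 <- W4 -> W9) has no collider blocking it and no conditioned non-collider, so it is open.
Try {W4}:
  P1: blocked at collider W2 (neither it nor any descendant is in the conditioning set).
  P2: blocked at collider W2 (neither it nor any descendant is in the conditioning set).
  P3: blocked at collider W2 (neither it nor any descendant is in the conditioning set).
  P4: blocked at collider W2 (neither it nor any descendant is in the conditioning set).
  P5: blocked at fork node W4 ∈ conditioning set.
{W4} contains no descendant of W10 and blocks every backdoor path.
No other singleton works — e.g. {W3} leaves P5 open — so {W4} is the unique smallest valid adjustment set.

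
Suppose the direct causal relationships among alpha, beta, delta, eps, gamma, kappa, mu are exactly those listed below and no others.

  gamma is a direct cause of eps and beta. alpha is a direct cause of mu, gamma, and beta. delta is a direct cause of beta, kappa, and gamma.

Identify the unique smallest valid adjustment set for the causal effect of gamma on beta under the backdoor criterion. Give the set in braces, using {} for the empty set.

{alpha, delta}

Variables eligible for adjustment (non-descendants of gamma, excluding gamma and beta): {alpha, delta, kappa, mu}.
Backdoor paths from gamma to beta:
  P1: gamma <- delta -> beta
  P2: gamma <- alpha -> beta
The empty set is not sufficient: P1 (gamma <- delta -> beta) has no collider blocking it and no conditioned non-collider, so it is open.
Try {alpha, delta}:
  P1: blocked at fork node delta ∈ conditioning set.
  P2: blocked at fork node alpha ∈ conditioning set.
{alpha, delta} contains no descendant of gamma and blocks every backdoor path.
Every element of {alpha, delta} is needed (dropping alpha leaves P2 open; dropping delta leaves P1 open), so no proper subset is valid.
Among all size-2 subsets of the eligible variables, only {alpha, delta} blocks every backdoor path, so it is the unique smallest valid adjustment set.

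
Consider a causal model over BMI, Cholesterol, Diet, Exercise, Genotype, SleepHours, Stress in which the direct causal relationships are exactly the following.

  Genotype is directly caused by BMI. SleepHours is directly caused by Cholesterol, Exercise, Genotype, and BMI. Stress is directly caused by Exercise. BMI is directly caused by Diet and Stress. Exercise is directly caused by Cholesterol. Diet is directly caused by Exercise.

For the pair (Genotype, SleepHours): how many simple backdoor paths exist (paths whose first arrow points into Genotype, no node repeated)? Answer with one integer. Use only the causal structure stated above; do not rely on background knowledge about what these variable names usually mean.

A backdoor path from Genotype to SleepHours is any simple undirected path whose first edge points into Genotype (i.e. leaves Genotype via a parent).
Parents of Genotype: {BMI}.
Enumerating:
  P1: Genotype <- BMI <- Stress <- Exercise <- Cholesterol -> SleepHours
  P2: Genotype <- BMI <- Stress <- Exercise -> SleepHours
  P3: Genotype <- BMI <- Diet <- Exercise <- Cholesterol -> SleepHours
  P4: Genotype <- BMI <- Diet <- Exercise -> SleepHours
  P5: Genotype <- BMI -> SleepHours
That exhausts the simple backdoor paths. Count: 5.

5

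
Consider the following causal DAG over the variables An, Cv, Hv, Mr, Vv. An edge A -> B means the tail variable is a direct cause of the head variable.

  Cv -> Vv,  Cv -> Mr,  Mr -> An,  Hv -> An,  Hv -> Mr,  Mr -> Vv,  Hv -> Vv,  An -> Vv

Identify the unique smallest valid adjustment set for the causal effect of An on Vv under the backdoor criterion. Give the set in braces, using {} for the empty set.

{Hv, Mr}

Variables eligible for adjustment (non-descendants of An, excluding An and Vv): {Cv, Hv, Mr}.
Backdoor paths from An to Vv:
  P1: An <- Hv -> Mr <- Cv -> Vv
  P2: An <- Hv -> Mr -> Vv
  P3: An <- Hv -> Vv
  P4: An <- Mr <- Hv -> Vv
  P5: An <- Mr <- Cv -> Vv
  P6: An <- Mr -> Vv
The empty set is not sufficient: P2 (An <- Hv -> Mr -> Vv) has no collider blocking it and no conditioned non-collider, so it is open.
Try {Hv, Mr}:
  P1: blocked at fork node Hv ∈ conditioning set.
  P2: blocked at fork node Hv ∈ conditioning set.
  P3: blocked at fork node Hv ∈ conditioning set.
  P4: blocked at chain node Mr ∈ conditioning set.
  P5: blocked at chain node Mr ∈ conditioning set.
  P6: blocked at fork node Mr ∈ conditioning set.
{Hv, Mr} contains no descendant of An and blocks every backdoor path.
Every element of {Hv, Mr} is needed (dropping Hv leaves P1 open; dropping Mr leaves P5 open), so no proper subset is valid.
Among all size-2 subsets of the eligible variables, only {Hv, Mr} blocks every backdoor path, so it is the unique smallest valid adjustment set.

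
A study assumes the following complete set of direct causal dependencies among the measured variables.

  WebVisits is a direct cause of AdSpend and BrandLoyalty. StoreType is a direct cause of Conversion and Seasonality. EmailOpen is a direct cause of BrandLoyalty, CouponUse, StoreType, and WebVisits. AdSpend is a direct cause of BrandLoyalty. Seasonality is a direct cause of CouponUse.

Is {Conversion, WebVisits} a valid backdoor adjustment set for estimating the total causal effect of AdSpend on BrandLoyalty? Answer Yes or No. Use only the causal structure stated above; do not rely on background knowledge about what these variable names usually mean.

Backdoor paths from AdSpend to BrandLoyalty (paths whose first edge points into AdSpend):
  P1: AdSpend <- WebVisits <- EmailOpen -> BrandLoyalty
  P2: AdSpend <- WebVisits -> BrandLoyalty
Condition 1 (no descendant of AdSpend in the set): holds — descendants of AdSpend are {BrandLoyalty}; none are in {Conversion, WebVisits}.
Condition 2 (every backdoor path blocked by {Conversion, WebVisits}):
  P1: blocked at chain node WebVisits ∈ conditioning set.
  P2: blocked at fork node WebVisits ∈ conditioning set.
{Conversion, WebVisits} satisfies the backdoor criterion.

Yes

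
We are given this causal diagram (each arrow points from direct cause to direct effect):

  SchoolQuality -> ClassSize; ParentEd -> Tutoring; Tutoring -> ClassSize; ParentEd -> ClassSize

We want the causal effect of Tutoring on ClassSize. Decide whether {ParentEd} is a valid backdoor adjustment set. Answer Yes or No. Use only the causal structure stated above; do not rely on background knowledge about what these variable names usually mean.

Yes

Backdoor paths from Tutoring to ClassSize (paths whose first edge points into Tutoring):
  P1: Tutoring <- ParentEd -> ClassSize
Condition 1 (no descendant of Tutoring in the set): holds — descendants of Tutoring are {ClassSize}; none are in {ParentEd}.
Condition 2 (every backdoor path blocked by {ParentEd}):
  P1: blocked at fork node ParentEd ∈ conditioning set.
{ParentEd} satisfies the backdoor criterion.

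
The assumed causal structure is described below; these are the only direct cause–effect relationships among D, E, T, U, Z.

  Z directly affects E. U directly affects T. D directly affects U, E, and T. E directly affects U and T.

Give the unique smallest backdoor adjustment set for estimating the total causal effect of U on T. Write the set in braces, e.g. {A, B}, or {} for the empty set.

{D, E}

Variables eligible for adjustment (non-descendants of U, excluding U and T): {D, E, Z}.
Backdoor paths from U to T:
  P1: U <- D -> E -> T
  P2: U <- D -> T
  P3: U <- E <- D -> T
  P4: U <- E -> T
The empty set is not sufficient: P1 (U <- D -> E -> T) has no collider blocking it and no conditioned non-collider, so it is open.
Try {D, E}:
  P1: blocked at fork node D ∈ conditioning set.
  P2: blocked at fork node D ∈ conditioning set.
  P3: blocked at chain node E ∈ conditioning set.
  P4: blocked at fork node E ∈ conditioning set.
{D, E} contains no descendant of U and blocks every backdoor path.
Every element of {D, E} is needed (dropping D leaves P2 open; dropping E leaves P4 open), so no proper subset is valid.
Among all size-2 subsets of the eligible variables, only {D, E} blocks every backdoor path, so it is the unique smallest valid adjustment set.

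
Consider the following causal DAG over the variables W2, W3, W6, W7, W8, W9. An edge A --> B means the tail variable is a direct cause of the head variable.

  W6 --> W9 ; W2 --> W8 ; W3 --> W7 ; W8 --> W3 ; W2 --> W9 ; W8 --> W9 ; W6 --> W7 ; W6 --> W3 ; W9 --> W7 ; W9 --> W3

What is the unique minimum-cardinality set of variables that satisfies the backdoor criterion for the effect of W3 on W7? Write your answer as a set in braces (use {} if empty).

{W6, W9}

Variables eligible for adjustment (non-descendants of W3, excluding W3 and W7): {W2, W6, W8, W9}.
Backdoor paths from W3 to W7:
  P1: W3 <- W6 -> W9 -> W7
  P2: W3 <- W6 -> W7
  P3: W3 <- W8 <- W2 -> W9 <- W6 -> W7
  P4: W3 <- W8 <- W2 -> W9 -> W7
  P5: W3 <- W8 -> W9 <- W6 -> W7
  P6: W3 <- W8 -> W9 -> W7
  P7: W3 <- W9 <- W6 -> W7
  P8: W3 <- W9 -> W7
The empty set is not sufficient: P1 (W3 <- W6 -> W9 -> W7) has no collider blocking it and no conditioned non-collider, so it is open.
Try {W6, W9}:
  P1: blocked at fork node W6 ∈ conditioning set.
  P2: blocked at fork node W6 ∈ conditioning set.
  P3: blocked at fork node W6 ∈ conditioning set.
  P4: blocked at chain node W9 ∈ conditioning set.
  P5: blocked at fork node W6 ∈ conditioning set.
  P6: blocked at chain node W9 ∈ conditioning set.
  P7: blocked at chain node W9 ∈ conditioning set.
  P8: blocked at fork node W9 ∈ conditioning set.
{W6, W9} contains no descendant of W3 and blocks every backdoor path.
Every element of {W6, W9} is needed (dropping W6 leaves P2 open; dropping W9 leaves P4 open), so no proper subset is valid.
Among all size-2 subsets of the eligible variables, only {W6, W9} blocks every backdoor path, so it is the unique smallest valid adjustment set.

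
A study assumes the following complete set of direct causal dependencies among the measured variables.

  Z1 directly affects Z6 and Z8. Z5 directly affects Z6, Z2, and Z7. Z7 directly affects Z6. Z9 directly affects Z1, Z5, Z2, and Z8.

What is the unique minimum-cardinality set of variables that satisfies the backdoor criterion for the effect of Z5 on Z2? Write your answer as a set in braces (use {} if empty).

Variables eligible for adjustment (non-descendants of Z5, excluding Z5 and Z2): {Z1, Z8, Z9}.
Backdoor paths from Z5 to Z2:
  P1: Z5 <- Z9 -> Z2
The empty set is not sufficient: P1 (Z5 <- Z9 -> Z2) has no collider blocking it and no conditioned non-collider, so it is open.
Try {Z9}:
  P1: blocked at fork node Z9 ∈ conditioning set.
{Z9} contains no descendant of Z5 and blocks every backdoor path.
No other singleton works — e.g. {Z1} leaves P1 open — so {Z9} is the unique smallest valid adjustment set.

{Z9}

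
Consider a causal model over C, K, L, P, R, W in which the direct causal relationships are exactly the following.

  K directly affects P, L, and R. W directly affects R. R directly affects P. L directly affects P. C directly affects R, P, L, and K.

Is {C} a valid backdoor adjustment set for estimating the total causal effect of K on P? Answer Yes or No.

Backdoor paths from K to P (paths whose first edge points into K):
  P1: K <- C -> R -> P
  P2: K <- C -> L -> P
  P3: K <- C -> P
Condition 1 (no descendant of K in the set): holds — descendants of K are {L, P, R}; none are in {C}.
Condition 2 (every backdoor path blocked by {C}):
  P1: blocked at fork node C ∈ conditioning set.
  P2: blocked at fork node C ∈ conditioning set.
  P3: blocked at fork node C ∈ conditioning set.
{C} satisfies the backdoor criterion.

Yes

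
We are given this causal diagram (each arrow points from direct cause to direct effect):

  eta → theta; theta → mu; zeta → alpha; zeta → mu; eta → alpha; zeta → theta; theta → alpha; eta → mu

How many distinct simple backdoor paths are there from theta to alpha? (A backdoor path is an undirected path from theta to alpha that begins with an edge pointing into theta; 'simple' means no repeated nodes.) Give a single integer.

4

A backdoor path from theta to alpha is any simple undirected path whose first edge points into theta (i.e. leaves theta via a parent).
Parents of theta: {eta, zeta}.
Enumerating:
  P1: theta <- zeta -> alpha
  P2: theta <- zeta -> mu <- eta -> alpha
  P3: theta <- eta -> alpha
  P4: theta <- eta -> mu <- zeta -> alpha
That exhausts the simple backdoor paths. Count: 4.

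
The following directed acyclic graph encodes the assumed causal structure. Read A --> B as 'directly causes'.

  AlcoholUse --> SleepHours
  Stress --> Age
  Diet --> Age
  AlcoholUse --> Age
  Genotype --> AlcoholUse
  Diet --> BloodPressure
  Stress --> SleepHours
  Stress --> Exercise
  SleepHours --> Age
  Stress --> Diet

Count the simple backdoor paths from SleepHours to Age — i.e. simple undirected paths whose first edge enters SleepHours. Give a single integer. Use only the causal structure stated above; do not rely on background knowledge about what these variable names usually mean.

3

A backdoor path from SleepHours to Age is any simple undirected path whose first edge points into SleepHours (i.e. leaves SleepHours via a parent).
Parents of SleepHours: {AlcoholUse, Stress}.
Enumerating:
  P1: SleepHours <- Stress -> Diet -> Age
  P2: SleepHours <- Stress -> Age
  P3: SleepHours <- AlcoholUse -> Age
That exhausts the simple backdoor paths. Count: 3.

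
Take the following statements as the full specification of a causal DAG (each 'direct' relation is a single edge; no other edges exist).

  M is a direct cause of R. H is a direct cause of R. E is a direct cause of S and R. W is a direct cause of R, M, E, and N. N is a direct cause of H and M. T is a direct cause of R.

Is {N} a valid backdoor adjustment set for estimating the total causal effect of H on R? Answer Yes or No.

Backdoor paths from H to R (paths whose first edge points into H):
  P1: H <- N <- W -> E -> R
  P2: H <- N <- W -> M -> R
  P3: H <- N <- W -> R
  P4: H <- N -> M <- W -> E -> R
  P5: H <- N -> M <- W -> R
  P6: H <- N -> M -> R
Condition 1 (no descendant of H in the set): holds — descendants of H are {R}; none are in {N}.
Condition 2 (every backdoor path blocked by {N}):
  P1: blocked at chain node N ∈ conditioning set.
  P2: blocked at chain node N ∈ conditioning set.
  P3: blocked at chain node N ∈ conditioning set.
  P4: blocked at fork node N ∈ conditioning set.
  P5: blocked at fork node N ∈ conditioning set.
  P6: blocked at fork node N ∈ conditioning set.
{N} satisfies the backdoor criterion.

Yes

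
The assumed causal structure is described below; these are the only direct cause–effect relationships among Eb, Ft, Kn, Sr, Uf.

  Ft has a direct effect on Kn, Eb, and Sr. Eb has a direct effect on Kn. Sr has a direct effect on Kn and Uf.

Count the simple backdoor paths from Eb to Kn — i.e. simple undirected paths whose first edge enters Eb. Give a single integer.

2

A backdoor path from Eb to Kn is any simple undirected path whose first edge points into Eb (i.e. leaves Eb via a parent).
Parents of Eb: {Ft}.
Enumerating:
  P1: Eb <- Ft -> Sr -> Kn
  P2: Eb <- Ft -> Kn
That exhausts the simple backdoor paths. Count: 2.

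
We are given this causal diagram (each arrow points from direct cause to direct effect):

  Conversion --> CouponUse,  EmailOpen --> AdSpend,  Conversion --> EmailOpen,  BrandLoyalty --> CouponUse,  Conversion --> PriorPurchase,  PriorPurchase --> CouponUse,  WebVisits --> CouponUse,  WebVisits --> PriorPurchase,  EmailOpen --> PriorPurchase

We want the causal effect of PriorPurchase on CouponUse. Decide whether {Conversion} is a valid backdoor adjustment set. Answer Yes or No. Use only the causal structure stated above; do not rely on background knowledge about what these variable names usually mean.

Backdoor paths from PriorPurchase to CouponUse (paths whose first edge points into PriorPurchase):
  P1: PriorPurchase <- Conversion -> CouponUse
  P2: PriorPurchase <- EmailOpen <- Conversion -> CouponUse
  P3: PriorPurchase <- WebVisits -> CouponUse
Condition 1 (no descendant of PriorPurchase in the set): holds — descendants of PriorPurchase are {CouponUse}; none are in {Conversion}.
Condition 2 (every backdoor path blocked by {Conversion}):
  P1: blocked at fork node Conversion ∈ conditioning set.
  P2: blocked at fork node Conversion ∈ conditioning set.
  P3: open — no interior node is in the conditioning set.
{Conversion} does not satisfy the backdoor criterion.

No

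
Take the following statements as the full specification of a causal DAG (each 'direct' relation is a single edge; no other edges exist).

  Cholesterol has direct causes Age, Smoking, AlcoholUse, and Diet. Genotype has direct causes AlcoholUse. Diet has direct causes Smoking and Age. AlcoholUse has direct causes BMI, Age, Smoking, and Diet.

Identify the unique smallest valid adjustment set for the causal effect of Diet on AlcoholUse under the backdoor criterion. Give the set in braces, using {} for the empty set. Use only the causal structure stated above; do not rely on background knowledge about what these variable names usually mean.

Variables eligible for adjustment (non-descendants of Diet, excluding Diet and AlcoholUse): {Age, BMI, Smoking}.
Backdoor paths from Diet to AlcoholUse:
  P1: Diet <- Smoking -> AlcoholUse
  P2: Diet <- Smoking -> Cholesterol <- Age -> AlcoholUse
  P3: Diet <- Smoking -> Cholesterol <- AlcoholUse
  P4: Diet <- Age -> AlcoholUse
  P5: Diet <- Age -> Cholesterol <- Smoking -> AlcoholUse
  P6: Diet <- Age -> Cholesterol <- AlcoholUse
The empty set is not sufficient: P1 (Diet <- Smoking -> AlcoholUse) has no collider blocking it and no conditioned non-collider, so it is open.
Try {Age, Smoking}:
  P1: blocked at fork node Smoking ∈ conditioning set.
  P2: blocked at fork node Smoking ∈ conditioning set.
  P3: blocked at fork node Smoking ∈ conditioning set.
  P4: blocked at fork node Age ∈ conditioning set.
  P5: blocked at fork node Age ∈ conditioning set.
  P6: blocked at fork node Age ∈ conditioning set.
{Age, Smoking} contains no descendant of Diet and blocks every backdoor path.
Every element of {Age, Smoking} is needed (dropping Age leaves P4 open; dropping Smoking leaves P1 open), so no proper subset is valid.
Among all size-2 subsets of the eligible variables, only {Age, Smoking} blocks every backdoor path, so it is the unique smallest valid adjustment set.

{Age, Smoking}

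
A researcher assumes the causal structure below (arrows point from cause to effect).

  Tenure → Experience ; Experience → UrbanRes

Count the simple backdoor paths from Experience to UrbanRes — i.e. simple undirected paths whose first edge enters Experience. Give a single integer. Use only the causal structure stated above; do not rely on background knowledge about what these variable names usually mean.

0

A backdoor path from Experience to UrbanRes is any simple undirected path whose first edge points into Experience (i.e. leaves Experience via a parent).
Parents of Experience: {Tenure}.
No simple path from any parent of Experience reaches UrbanRes without revisiting Experience, so there are no backdoor paths.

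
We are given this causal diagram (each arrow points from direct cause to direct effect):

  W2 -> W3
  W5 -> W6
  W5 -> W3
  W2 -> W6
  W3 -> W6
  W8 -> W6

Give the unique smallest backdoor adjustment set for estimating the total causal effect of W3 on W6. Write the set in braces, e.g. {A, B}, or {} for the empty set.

{W2, W5}

Variables eligible for adjustment (non-descendants of W3, excluding W3 and W6): {W2, W5, W8}.
Backdoor paths from W3 to W6:
  P1: W3 <- W2 -> W6
  P2: W3 <- W5 -> W6
The empty set is not sufficient: P1 (W3 <- W2 -> W6) has no collider blocking it and no conditioned non-collider, so it is open.
Try {W2, W5}:
  P1: blocked at fork node W2 ∈ conditioning set.
  P2: blocked at fork node W5 ∈ conditioning set.
{W2, W5} contains no descendant of W3 and blocks every backdoor path.
Every element of {W2, W5} is needed (dropping W2 leaves P1 open; dropping W5 leaves P2 open), so no proper subset is valid.
Among all size-2 subsets of the eligible variables, only {W2, W5} blocks every backdoor path, so it is the unique smallest valid adjustment set.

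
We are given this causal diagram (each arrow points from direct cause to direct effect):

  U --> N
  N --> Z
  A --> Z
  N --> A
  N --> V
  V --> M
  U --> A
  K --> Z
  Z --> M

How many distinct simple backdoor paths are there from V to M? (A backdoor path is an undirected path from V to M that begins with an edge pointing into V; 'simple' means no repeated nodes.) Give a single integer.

3

A backdoor path from V to M is any simple undirected path whose first edge points into V (i.e. leaves V via a parent).
Parents of V: {N}.
Enumerating:
  P1: V <- N <- U -> A -> Z -> M
  P2: V <- N -> A -> Z -> M
  P3: V <- N -> Z -> M
That exhausts the simple backdoor paths. Count: 3.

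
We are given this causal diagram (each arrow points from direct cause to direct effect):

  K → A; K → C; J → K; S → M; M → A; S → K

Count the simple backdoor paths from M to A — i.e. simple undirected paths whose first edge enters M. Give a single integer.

1

A backdoor path from M to A is any simple undirected path whose first edge points into M (i.e. leaves M via a parent).
Parents of M: {S}.
Enumerating:
  P1: M <- S -> K -> A
That exhausts the simple backdoor paths. Count: 1.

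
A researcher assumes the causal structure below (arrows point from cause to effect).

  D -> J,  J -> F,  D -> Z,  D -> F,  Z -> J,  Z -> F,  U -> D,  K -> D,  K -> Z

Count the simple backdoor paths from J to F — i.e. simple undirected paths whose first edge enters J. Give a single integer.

A backdoor path from J to F is any simple undirected path whose first edge points into J (i.e. leaves J via a parent).
Parents of J: {D, Z}.
Enumerating:
  P1: J <- D <- K -> Z -> F
  P2: J <- D -> Z -> F
  P3: J <- D -> F
  P4: J <- Z <- K -> D -> F
  P5: J <- Z <- D -> F
  P6: J <- Z -> F
That exhausts the simple backdoor paths. Count: 6.

6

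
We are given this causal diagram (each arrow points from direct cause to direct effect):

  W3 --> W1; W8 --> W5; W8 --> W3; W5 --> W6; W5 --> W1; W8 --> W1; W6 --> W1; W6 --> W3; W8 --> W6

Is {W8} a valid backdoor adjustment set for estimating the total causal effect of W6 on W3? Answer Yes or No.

Yes

Backdoor paths from W6 to W3 (paths whose first edge points into W6):
  P1: W6 <- W8 -> W5 -> W1 <- W3
  P2: W6 <- W8 -> W3
  P3: W6 <- W8 -> W1 <- W3
  P4: W6 <- W5 <- W8 -> W3
  P5: W6 <- W5 <- W8 -> W1 <- W3
  P6: W6 <- W5 -> W1 <- W8 -> W3
  P7: W6 <- W5 -> W1 <- W3
Condition 1 (no descendant of W6 in the set): holds — descendants of W6 are {W1, W3}; none are in {W8}.
Condition 2 (every backdoor path blocked by {W8}):
  P1: blocked at fork node W8 ∈ conditioning set.
  P2: blocked at fork node W8 ∈ conditioning set.
  P3: blocked at fork node W8 ∈ conditioning set.
  P4: blocked at fork node W8 ∈ conditioning set.
  P5: blocked at fork node W8 ∈ conditioning set.
  P6: blocked at collider W1 (neither it nor any descendant is in the conditioning set).
  P7: blocked at collider W1 (neither it nor any descendant is in the conditioning set).
{W8} satisfies the backdoor criterion.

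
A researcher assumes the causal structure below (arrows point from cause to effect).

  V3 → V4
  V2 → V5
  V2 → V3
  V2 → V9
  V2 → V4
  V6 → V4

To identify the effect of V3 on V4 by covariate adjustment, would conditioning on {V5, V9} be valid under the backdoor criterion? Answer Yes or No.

No

Backdoor paths from V3 to V4 (paths whose first edge points into V3):
  P1: V3 <- V2 -> V4
Condition 1 (no descendant of V3 in the set): holds — descendants of V3 are {V4}; none are in {V5, V9}.
Condition 2 (every backdoor path blocked by {V5, V9}):
  P1: open — no interior node is in the conditioning set.
{V5, V9} does not satisfy the backdoor criterion.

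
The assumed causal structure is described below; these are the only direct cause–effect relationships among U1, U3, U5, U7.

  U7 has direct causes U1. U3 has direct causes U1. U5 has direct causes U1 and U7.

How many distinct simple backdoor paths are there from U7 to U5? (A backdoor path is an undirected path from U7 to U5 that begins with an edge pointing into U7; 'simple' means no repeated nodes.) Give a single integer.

1

A backdoor path from U7 to U5 is any simple undirected path whose first edge points into U7 (i.e. leaves U7 via a parent).
Parents of U7: {U1}.
Enumerating:
  P1: U7 <- U1 -> U5
That exhausts the simple backdoor paths. Count: 1.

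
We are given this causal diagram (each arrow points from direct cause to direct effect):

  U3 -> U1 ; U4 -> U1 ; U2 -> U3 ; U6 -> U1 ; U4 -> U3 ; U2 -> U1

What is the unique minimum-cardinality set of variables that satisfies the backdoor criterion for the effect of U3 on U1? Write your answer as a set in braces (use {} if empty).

{U2, U4}

Variables eligible for adjustment (non-descendants of U3, excluding U3 and U1): {U2, U4, U6}.
Backdoor paths from U3 to U1:
  P1: U3 <- U4 -> U1
  P2: U3 <- U2 -> U1
The empty set is not sufficient: P1 (U3 <- U4 -> U1) has no collider blocking it and no conditioned non-collider, so it is open.
Try {U2, U4}:
  P1: blocked at fork node U4 ∈ conditioning set.
  P2: blocked at fork node U2 ∈ conditioning set.
{U2, U4} contains no descendant of U3 and blocks every backdoor path.
Every element of {U2, U4} is needed (dropping U2 leaves P2 open; dropping U4 leaves P1 open), so no proper subset is valid.
Among all size-2 subsets of the eligible variables, only {U2, U4} blocks every backdoor path, so it is the unique smallest valid adjustment set.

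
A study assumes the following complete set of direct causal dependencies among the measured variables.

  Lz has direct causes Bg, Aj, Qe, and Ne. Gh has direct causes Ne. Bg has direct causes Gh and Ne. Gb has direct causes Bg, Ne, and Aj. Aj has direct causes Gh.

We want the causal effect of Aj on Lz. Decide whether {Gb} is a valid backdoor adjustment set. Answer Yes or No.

Backdoor paths from Aj to Lz (paths whose first edge points into Aj):
  P1: Aj <- Gh <- Ne -> Bg -> Lz
  P2: Aj <- Gh <- Ne -> Gb <- Bg -> Lz
  P3: Aj <- Gh <- Ne -> Lz
  P4: Aj <- Gh -> Bg <- Ne -> Lz
  P5: Aj <- Gh -> Bg -> Gb <- Ne -> Lz
  P6: Aj <- Gh -> Bg -> Lz
Condition 1 (no descendant of Aj in the set): FAILS — Gb is a descendant of Aj.
Condition 2 (every backdoor path blocked by {Gb}):
  P1: open — no interior node is in the conditioning set.
  P2: open — collider(s) Gb are conditioned on (or have a conditioned descendant) and no non-collider on the path is in the set.
  P3: open — no interior node is in the conditioning set.
  P4: open — collider(s) Bg are conditioned on (or have a conditioned descendant) and no non-collider on the path is in the set.
  P5: open — collider(s) Gb are conditioned on (or have a conditioned descendant) and no non-collider on the path is in the set.
  P6: open — no interior node is in the conditioning set.
{Gb} does not satisfy the backdoor criterion.

No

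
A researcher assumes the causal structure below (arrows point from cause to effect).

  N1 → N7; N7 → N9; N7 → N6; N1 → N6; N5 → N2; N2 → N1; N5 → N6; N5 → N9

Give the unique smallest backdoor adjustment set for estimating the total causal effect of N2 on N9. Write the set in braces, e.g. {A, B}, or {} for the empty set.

{N5}

Variables eligible for adjustment (non-descendants of N2, excluding N2 and N9): {N5}.
Backdoor paths from N2 to N9:
  P1: N2 <- N5 -> N6 <- N1 -> N7 -> N9
  P2: N2 <- N5 -> N6 <- N7 -> N9
  P3: N2 <- N5 -> N9
The empty set is not sufficient: P3 (N2 <- N5 -> N9) has no collider blocking it and no conditioned non-collider, so it is open.
Try {N5}:
  P1: blocked at fork node N5 ∈ conditioning set.
  P2: blocked at fork node N5 ∈ conditioning set.
  P3: blocked at fork node N5 ∈ conditioning set.
{N5} contains no descendant of N2 and blocks every backdoor path.
{N5} is the unique smallest valid adjustment set.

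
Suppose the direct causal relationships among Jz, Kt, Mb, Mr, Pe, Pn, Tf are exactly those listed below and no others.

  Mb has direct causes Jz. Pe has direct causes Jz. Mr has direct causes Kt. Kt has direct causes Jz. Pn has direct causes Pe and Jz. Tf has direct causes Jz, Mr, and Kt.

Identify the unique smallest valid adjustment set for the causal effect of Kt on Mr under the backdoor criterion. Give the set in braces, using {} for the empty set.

Variables eligible for adjustment (non-descendants of Kt, excluding Kt and Mr): {Jz, Mb, Pe, Pn}.
Backdoor paths from Kt to Mr:
  P1: Kt <- Jz -> Tf <- Mr
Each backdoor path contains an unconditioned collider, so every path is already blocked with the empty conditioning set:
  P1: blocked at collider Tf (neither it nor any descendant is in the conditioning set).
The empty set is therefore the unique smallest valid set.

{}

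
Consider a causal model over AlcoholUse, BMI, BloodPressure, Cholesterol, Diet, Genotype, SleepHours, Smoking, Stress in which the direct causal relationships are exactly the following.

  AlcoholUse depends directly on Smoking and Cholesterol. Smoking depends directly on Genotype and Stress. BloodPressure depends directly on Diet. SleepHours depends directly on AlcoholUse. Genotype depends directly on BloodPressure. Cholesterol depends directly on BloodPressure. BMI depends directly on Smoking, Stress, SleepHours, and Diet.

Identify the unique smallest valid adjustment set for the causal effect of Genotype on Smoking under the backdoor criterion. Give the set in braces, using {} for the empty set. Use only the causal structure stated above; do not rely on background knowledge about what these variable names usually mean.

{}

Variables eligible for adjustment (non-descendants of Genotype, excluding Genotype and Smoking): {BloodPressure, Cholesterol, Diet, Stress}.
Backdoor paths from Genotype to Smoking:
  P1: Genotype <- BloodPressure <- Diet -> BMI <- Stress -> Smoking
  P2: Genotype <- BloodPressure <- Diet -> BMI <- Smoking
  P3: Genotype <- BloodPressure <- Diet -> BMI <- SleepHours <- AlcoholUse <- Smoking
  P4: Genotype <- BloodPressure -> Cholesterol -> AlcoholUse <- Smoking
  P5: Genotype <- BloodPressure -> Cholesterol -> AlcoholUse -> SleepHours -> BMI <- Stress -> Smoking
  P6: Genotype <- BloodPressure -> Cholesterol -> AlcoholUse -> SleepHours -> BMI <- Smoking
Each backdoor path contains an unconditioned collider, so every path is already blocked with the empty conditioning set:
  P1: blocked at collider BMI (neither it nor any descendant is in the conditioning set).
  P2: blocked at collider BMI (neither it nor any descendant is in the conditioning set).
  P3: blocked at collider BMI (neither it nor any descendant is in the conditioning set).
  P4: blocked at collider AlcoholUse (neither it nor any descendant is in the conditioning set).
  P5: blocked at collider BMI (neither it nor any descendant is in the conditioning set).
  P6: blocked at collider BMI (neither it nor any descendant is in the conditioning set).
The empty set is therefore the unique smallest valid set.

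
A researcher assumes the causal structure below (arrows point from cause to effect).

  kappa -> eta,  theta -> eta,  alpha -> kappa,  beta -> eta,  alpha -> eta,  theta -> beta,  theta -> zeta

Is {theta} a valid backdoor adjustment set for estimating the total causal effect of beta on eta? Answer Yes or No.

Backdoor paths from beta to eta (paths whose first edge points into beta):
  P1: beta <- theta -> eta
Condition 1 (no descendant of beta in the set): holds — descendants of beta are {eta}; none are in {theta}.
Condition 2 (every backdoor path blocked by {theta}):
  P1: blocked at fork node theta ∈ conditioning set.
{theta} satisfies the backdoor criterion.

Yes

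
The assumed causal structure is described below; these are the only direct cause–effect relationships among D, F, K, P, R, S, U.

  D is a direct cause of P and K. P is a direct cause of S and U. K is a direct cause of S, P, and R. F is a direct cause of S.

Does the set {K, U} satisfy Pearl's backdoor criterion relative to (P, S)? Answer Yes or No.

Backdoor paths from P to S (paths whose first edge points into P):
  P1: P <- D -> K -> S
  P2: P <- K -> S
Condition 1 (no descendant of P in the set): FAILS — U is a descendant of P.
Condition 2 (every backdoor path blocked by {K, U}):
  P1: blocked at chain node K ∈ conditioning set.
  P2: blocked at fork node K ∈ conditioning set.
{K, U} does not satisfy the backdoor criterion.

No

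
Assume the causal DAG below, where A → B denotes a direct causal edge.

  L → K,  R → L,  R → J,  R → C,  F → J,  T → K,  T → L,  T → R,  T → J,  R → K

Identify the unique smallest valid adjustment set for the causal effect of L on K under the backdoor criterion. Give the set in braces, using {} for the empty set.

Variables eligible for adjustment (non-descendants of L, excluding L and K): {C, F, J, R, T}.
Backdoor paths from L to K:
  P1: L <- T -> R -> K
  P2: L <- T -> K
  P3: L <- T -> J <- R -> K
  P4: L <- R <- T -> K
  P5: L <- R -> K
  P6: L <- R -> J <- T -> K
The empty set is not sufficient: P1 (L <- T -> R -> K) has no collider blocking it and no conditioned non-collider, so it is open.
Try {R, T}:
  P1: blocked at fork node T ∈ conditioning set.
  P2: blocked at fork node T ∈ conditioning set.
  P3: blocked at fork node T ∈ conditioning set.
  P4: blocked at chain node R ∈ conditioning set.
  P5: blocked at fork node R ∈ conditioning set.
  P6: blocked at fork node R ∈ conditioning set.
{R, T} contains no descendant of L and blocks every backdoor path.
Every element of {R, T} is needed (dropping R leaves P5 open; dropping T leaves P2 open), so no proper subset is valid.
Among all size-2 subsets of the eligible variables, only {R, T} blocks every backdoor path, so it is the unique smallest valid adjustment set.

{R, T}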